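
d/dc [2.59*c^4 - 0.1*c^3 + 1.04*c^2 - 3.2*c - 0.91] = 10.36*c^3 - 0.3*c^2 + 2.08*c - 3.2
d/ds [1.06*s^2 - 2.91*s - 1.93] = 2.12*s - 2.91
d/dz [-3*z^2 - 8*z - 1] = -6*z - 8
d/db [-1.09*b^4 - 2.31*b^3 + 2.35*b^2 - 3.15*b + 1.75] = -4.36*b^3 - 6.93*b^2 + 4.7*b - 3.15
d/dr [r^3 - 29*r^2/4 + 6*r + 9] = 3*r^2 - 29*r/2 + 6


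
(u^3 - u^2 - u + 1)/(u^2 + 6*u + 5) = (u^2 - 2*u + 1)/(u + 5)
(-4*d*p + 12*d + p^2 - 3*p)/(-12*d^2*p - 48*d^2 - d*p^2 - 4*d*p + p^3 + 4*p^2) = (p - 3)/(3*d*p + 12*d + p^2 + 4*p)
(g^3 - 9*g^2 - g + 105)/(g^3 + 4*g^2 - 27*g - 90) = (g - 7)/(g + 6)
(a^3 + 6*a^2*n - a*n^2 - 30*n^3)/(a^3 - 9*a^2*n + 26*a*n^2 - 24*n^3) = (a^2 + 8*a*n + 15*n^2)/(a^2 - 7*a*n + 12*n^2)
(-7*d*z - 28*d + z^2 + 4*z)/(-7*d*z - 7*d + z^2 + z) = (z + 4)/(z + 1)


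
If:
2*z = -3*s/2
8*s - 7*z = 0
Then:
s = 0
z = 0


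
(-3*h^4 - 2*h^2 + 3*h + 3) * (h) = -3*h^5 - 2*h^3 + 3*h^2 + 3*h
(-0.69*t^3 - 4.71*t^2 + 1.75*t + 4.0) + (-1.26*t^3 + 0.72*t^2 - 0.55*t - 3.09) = -1.95*t^3 - 3.99*t^2 + 1.2*t + 0.91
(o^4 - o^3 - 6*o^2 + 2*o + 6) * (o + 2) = o^5 + o^4 - 8*o^3 - 10*o^2 + 10*o + 12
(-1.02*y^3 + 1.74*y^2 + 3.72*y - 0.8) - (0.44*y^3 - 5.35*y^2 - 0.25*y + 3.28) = -1.46*y^3 + 7.09*y^2 + 3.97*y - 4.08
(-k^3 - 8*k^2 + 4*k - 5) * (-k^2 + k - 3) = k^5 + 7*k^4 - 9*k^3 + 33*k^2 - 17*k + 15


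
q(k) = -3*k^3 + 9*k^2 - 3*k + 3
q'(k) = -9*k^2 + 18*k - 3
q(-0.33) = 5.08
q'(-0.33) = -9.92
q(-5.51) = 794.62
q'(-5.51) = -375.42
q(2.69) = 1.66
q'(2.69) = -19.70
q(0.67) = 4.13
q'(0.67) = 5.02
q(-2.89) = 159.25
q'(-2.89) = -130.19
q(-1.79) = 54.41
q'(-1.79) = -64.06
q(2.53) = 4.44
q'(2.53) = -15.07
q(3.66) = -34.50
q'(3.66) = -57.68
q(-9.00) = 2946.00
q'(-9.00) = -894.00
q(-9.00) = 2946.00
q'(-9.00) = -894.00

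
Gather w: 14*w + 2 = 14*w + 2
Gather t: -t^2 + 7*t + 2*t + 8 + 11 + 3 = -t^2 + 9*t + 22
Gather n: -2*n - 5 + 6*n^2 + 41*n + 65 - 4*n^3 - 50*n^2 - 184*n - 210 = -4*n^3 - 44*n^2 - 145*n - 150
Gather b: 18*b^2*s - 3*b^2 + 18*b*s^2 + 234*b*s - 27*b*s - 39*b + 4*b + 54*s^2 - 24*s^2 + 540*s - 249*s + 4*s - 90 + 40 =b^2*(18*s - 3) + b*(18*s^2 + 207*s - 35) + 30*s^2 + 295*s - 50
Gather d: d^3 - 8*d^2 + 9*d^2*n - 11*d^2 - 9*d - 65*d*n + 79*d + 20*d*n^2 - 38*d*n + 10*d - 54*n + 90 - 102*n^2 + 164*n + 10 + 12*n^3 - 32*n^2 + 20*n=d^3 + d^2*(9*n - 19) + d*(20*n^2 - 103*n + 80) + 12*n^3 - 134*n^2 + 130*n + 100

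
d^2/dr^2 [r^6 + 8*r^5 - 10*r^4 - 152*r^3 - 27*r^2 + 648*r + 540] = 30*r^4 + 160*r^3 - 120*r^2 - 912*r - 54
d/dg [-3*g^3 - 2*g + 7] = -9*g^2 - 2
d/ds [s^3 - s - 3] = 3*s^2 - 1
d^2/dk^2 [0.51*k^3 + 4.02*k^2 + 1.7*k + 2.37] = 3.06*k + 8.04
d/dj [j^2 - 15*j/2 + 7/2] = 2*j - 15/2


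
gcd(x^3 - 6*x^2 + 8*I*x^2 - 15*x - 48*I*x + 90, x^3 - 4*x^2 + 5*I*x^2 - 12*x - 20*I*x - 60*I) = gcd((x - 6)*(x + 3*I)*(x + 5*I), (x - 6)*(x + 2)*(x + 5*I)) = x^2 + x*(-6 + 5*I) - 30*I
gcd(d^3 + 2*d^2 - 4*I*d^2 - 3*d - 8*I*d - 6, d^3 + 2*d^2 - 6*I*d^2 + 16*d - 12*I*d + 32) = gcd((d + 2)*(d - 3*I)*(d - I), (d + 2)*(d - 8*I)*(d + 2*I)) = d + 2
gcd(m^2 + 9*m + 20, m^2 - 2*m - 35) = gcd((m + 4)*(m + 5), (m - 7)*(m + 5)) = m + 5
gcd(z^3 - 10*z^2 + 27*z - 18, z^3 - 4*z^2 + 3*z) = z^2 - 4*z + 3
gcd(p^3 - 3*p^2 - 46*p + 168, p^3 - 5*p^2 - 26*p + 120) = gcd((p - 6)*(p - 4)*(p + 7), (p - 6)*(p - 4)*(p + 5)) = p^2 - 10*p + 24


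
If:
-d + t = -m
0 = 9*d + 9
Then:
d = -1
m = -t - 1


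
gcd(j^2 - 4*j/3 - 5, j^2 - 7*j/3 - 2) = j - 3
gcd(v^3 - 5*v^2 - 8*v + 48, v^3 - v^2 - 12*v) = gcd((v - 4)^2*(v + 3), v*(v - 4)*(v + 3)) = v^2 - v - 12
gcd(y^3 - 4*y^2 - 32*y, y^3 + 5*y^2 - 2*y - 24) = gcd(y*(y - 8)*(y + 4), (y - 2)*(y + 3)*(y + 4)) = y + 4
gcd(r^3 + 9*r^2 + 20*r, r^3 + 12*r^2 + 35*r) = r^2 + 5*r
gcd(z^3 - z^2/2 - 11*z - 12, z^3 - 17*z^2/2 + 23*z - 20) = z - 4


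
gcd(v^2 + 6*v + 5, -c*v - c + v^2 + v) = v + 1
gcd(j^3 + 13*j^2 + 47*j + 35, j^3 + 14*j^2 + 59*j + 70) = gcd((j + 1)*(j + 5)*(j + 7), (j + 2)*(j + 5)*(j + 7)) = j^2 + 12*j + 35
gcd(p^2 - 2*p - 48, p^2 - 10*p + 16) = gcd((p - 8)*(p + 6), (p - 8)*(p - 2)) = p - 8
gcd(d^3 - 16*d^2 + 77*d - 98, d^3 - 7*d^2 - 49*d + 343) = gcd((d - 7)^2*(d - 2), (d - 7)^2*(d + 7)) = d^2 - 14*d + 49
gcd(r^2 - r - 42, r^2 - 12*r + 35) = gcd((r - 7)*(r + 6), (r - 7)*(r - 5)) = r - 7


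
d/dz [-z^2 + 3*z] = 3 - 2*z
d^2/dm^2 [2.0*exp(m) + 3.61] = 2.0*exp(m)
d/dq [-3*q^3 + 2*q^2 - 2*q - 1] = -9*q^2 + 4*q - 2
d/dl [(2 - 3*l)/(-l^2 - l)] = (-3*l^2 + 4*l + 2)/(l^2*(l^2 + 2*l + 1))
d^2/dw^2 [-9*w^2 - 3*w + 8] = -18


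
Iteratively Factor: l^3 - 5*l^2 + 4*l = (l - 4)*(l^2 - l) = l*(l - 4)*(l - 1)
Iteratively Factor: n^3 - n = (n - 1)*(n^2 + n) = n*(n - 1)*(n + 1)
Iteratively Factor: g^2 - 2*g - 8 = (g - 4)*(g + 2)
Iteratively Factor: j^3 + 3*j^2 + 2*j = (j + 1)*(j^2 + 2*j) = (j + 1)*(j + 2)*(j)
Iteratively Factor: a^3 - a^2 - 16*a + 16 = (a - 4)*(a^2 + 3*a - 4) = (a - 4)*(a + 4)*(a - 1)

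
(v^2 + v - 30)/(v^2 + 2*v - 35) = (v + 6)/(v + 7)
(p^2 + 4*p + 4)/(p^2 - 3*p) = (p^2 + 4*p + 4)/(p*(p - 3))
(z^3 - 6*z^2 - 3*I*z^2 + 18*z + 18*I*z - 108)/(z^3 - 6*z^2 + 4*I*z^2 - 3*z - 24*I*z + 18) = (z - 6*I)/(z + I)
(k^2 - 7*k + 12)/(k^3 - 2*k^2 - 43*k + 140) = (k - 3)/(k^2 + 2*k - 35)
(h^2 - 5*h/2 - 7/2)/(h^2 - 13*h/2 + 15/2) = (2*h^2 - 5*h - 7)/(2*h^2 - 13*h + 15)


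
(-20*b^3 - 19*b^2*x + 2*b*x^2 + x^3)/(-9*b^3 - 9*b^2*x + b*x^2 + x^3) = (-20*b^2 + b*x + x^2)/(-9*b^2 + x^2)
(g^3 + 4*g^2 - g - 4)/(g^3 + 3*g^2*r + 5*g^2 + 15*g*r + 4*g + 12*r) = (g - 1)/(g + 3*r)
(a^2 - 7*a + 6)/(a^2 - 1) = (a - 6)/(a + 1)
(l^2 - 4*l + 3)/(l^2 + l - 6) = (l^2 - 4*l + 3)/(l^2 + l - 6)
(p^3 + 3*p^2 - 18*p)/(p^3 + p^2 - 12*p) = (p + 6)/(p + 4)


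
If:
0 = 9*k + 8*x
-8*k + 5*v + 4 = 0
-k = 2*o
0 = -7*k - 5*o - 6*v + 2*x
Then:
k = 32/109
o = -16/109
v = -36/109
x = -36/109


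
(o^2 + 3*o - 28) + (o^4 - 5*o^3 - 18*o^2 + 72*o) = o^4 - 5*o^3 - 17*o^2 + 75*o - 28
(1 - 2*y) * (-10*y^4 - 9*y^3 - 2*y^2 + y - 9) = 20*y^5 + 8*y^4 - 5*y^3 - 4*y^2 + 19*y - 9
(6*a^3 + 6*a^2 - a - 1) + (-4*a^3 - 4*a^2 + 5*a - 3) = 2*a^3 + 2*a^2 + 4*a - 4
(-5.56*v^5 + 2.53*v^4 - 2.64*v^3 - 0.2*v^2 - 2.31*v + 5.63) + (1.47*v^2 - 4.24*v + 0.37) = -5.56*v^5 + 2.53*v^4 - 2.64*v^3 + 1.27*v^2 - 6.55*v + 6.0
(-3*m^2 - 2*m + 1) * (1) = -3*m^2 - 2*m + 1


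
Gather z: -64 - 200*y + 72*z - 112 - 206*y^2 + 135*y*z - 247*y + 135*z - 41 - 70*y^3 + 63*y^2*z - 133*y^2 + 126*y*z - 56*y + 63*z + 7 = -70*y^3 - 339*y^2 - 503*y + z*(63*y^2 + 261*y + 270) - 210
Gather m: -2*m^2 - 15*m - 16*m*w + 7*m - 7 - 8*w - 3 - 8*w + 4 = -2*m^2 + m*(-16*w - 8) - 16*w - 6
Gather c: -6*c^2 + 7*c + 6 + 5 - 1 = -6*c^2 + 7*c + 10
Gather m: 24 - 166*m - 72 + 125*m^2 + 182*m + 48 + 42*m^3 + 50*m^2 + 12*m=42*m^3 + 175*m^2 + 28*m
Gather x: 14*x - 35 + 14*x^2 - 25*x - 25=14*x^2 - 11*x - 60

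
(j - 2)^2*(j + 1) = j^3 - 3*j^2 + 4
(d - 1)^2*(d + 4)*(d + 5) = d^4 + 7*d^3 + 3*d^2 - 31*d + 20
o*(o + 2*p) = o^2 + 2*o*p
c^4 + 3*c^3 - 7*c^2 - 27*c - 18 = (c - 3)*(c + 1)*(c + 2)*(c + 3)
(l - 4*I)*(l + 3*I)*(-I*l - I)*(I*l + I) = l^4 + 2*l^3 - I*l^3 + 13*l^2 - 2*I*l^2 + 24*l - I*l + 12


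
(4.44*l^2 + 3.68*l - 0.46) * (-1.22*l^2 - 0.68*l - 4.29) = -5.4168*l^4 - 7.5088*l^3 - 20.9888*l^2 - 15.4744*l + 1.9734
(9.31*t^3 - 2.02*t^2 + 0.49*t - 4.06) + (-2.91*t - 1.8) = 9.31*t^3 - 2.02*t^2 - 2.42*t - 5.86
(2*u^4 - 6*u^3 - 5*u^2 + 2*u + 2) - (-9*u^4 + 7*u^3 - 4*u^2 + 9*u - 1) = 11*u^4 - 13*u^3 - u^2 - 7*u + 3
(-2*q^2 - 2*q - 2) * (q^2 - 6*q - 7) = -2*q^4 + 10*q^3 + 24*q^2 + 26*q + 14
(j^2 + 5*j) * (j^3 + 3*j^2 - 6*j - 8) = j^5 + 8*j^4 + 9*j^3 - 38*j^2 - 40*j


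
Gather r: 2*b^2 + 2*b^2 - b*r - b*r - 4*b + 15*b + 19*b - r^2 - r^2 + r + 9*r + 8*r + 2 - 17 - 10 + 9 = 4*b^2 + 30*b - 2*r^2 + r*(18 - 2*b) - 16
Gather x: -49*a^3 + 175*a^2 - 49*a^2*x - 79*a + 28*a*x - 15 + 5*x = -49*a^3 + 175*a^2 - 79*a + x*(-49*a^2 + 28*a + 5) - 15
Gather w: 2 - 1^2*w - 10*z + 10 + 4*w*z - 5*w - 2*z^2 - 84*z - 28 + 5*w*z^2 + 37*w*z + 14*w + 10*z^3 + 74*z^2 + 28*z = w*(5*z^2 + 41*z + 8) + 10*z^3 + 72*z^2 - 66*z - 16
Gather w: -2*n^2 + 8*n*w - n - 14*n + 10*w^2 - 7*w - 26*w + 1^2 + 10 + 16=-2*n^2 - 15*n + 10*w^2 + w*(8*n - 33) + 27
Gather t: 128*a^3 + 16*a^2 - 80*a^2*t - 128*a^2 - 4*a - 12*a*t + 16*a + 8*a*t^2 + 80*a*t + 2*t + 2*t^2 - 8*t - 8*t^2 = 128*a^3 - 112*a^2 + 12*a + t^2*(8*a - 6) + t*(-80*a^2 + 68*a - 6)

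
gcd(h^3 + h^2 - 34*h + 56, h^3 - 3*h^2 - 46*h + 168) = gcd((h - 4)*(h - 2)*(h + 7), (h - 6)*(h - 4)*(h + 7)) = h^2 + 3*h - 28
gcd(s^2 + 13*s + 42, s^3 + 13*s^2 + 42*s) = s^2 + 13*s + 42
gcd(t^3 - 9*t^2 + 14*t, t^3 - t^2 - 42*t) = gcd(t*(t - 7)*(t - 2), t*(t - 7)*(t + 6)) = t^2 - 7*t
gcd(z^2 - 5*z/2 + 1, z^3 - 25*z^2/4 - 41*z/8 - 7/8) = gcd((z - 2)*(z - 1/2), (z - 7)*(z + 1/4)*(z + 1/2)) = 1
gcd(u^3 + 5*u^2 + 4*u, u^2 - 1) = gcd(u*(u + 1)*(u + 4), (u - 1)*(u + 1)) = u + 1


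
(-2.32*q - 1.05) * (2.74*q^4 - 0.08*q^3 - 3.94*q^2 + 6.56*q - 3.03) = -6.3568*q^5 - 2.6914*q^4 + 9.2248*q^3 - 11.0822*q^2 + 0.1416*q + 3.1815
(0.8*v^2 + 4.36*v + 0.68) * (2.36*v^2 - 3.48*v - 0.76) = 1.888*v^4 + 7.5056*v^3 - 14.176*v^2 - 5.68*v - 0.5168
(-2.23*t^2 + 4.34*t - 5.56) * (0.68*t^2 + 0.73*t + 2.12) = -1.5164*t^4 + 1.3233*t^3 - 5.3402*t^2 + 5.142*t - 11.7872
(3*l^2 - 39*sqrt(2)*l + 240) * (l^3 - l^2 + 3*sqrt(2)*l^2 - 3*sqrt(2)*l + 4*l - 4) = 3*l^5 - 30*sqrt(2)*l^4 - 3*l^4 + 18*l^3 + 30*sqrt(2)*l^3 - 18*l^2 + 564*sqrt(2)*l^2 - 564*sqrt(2)*l + 960*l - 960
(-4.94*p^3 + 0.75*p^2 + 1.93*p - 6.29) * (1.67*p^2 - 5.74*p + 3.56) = -8.2498*p^5 + 29.6081*p^4 - 18.6683*p^3 - 18.9125*p^2 + 42.9754*p - 22.3924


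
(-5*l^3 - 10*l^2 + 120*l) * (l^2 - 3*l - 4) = -5*l^5 + 5*l^4 + 170*l^3 - 320*l^2 - 480*l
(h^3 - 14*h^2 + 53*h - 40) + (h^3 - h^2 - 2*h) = 2*h^3 - 15*h^2 + 51*h - 40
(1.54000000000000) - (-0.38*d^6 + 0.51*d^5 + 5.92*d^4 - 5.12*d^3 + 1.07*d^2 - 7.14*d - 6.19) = 0.38*d^6 - 0.51*d^5 - 5.92*d^4 + 5.12*d^3 - 1.07*d^2 + 7.14*d + 7.73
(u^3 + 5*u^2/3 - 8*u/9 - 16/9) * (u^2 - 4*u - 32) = u^5 - 7*u^4/3 - 356*u^3/9 - 464*u^2/9 + 320*u/9 + 512/9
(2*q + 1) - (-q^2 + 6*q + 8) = q^2 - 4*q - 7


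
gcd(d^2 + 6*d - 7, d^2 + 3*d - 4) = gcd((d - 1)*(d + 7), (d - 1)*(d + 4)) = d - 1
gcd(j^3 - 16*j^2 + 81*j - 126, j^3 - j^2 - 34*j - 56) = j - 7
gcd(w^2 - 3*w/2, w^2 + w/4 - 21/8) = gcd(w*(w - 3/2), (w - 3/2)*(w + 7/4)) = w - 3/2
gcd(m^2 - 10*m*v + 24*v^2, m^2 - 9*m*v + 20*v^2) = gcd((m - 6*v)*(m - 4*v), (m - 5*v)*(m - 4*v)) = -m + 4*v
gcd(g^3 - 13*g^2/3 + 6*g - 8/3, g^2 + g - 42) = 1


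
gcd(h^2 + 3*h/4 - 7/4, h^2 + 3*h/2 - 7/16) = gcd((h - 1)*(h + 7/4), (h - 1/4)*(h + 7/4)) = h + 7/4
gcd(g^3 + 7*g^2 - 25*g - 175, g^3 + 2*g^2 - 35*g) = g^2 + 2*g - 35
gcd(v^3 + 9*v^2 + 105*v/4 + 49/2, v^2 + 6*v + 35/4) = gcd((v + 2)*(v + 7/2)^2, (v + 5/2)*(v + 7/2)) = v + 7/2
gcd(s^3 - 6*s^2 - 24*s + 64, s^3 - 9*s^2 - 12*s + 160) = s^2 - 4*s - 32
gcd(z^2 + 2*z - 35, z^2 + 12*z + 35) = z + 7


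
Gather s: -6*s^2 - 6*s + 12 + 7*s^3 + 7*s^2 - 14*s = 7*s^3 + s^2 - 20*s + 12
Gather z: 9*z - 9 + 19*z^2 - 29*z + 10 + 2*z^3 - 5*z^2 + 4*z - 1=2*z^3 + 14*z^2 - 16*z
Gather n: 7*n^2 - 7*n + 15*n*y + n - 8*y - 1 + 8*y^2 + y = 7*n^2 + n*(15*y - 6) + 8*y^2 - 7*y - 1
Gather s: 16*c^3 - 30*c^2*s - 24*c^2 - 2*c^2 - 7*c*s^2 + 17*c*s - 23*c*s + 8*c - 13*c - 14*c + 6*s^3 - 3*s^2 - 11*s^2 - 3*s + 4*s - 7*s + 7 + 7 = 16*c^3 - 26*c^2 - 19*c + 6*s^3 + s^2*(-7*c - 14) + s*(-30*c^2 - 6*c - 6) + 14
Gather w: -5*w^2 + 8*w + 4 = -5*w^2 + 8*w + 4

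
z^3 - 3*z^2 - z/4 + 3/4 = (z - 3)*(z - 1/2)*(z + 1/2)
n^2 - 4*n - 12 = (n - 6)*(n + 2)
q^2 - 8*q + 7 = (q - 7)*(q - 1)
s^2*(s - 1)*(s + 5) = s^4 + 4*s^3 - 5*s^2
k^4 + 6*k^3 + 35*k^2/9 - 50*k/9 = k*(k - 2/3)*(k + 5/3)*(k + 5)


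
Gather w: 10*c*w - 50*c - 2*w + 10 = -50*c + w*(10*c - 2) + 10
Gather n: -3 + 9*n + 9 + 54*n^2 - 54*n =54*n^2 - 45*n + 6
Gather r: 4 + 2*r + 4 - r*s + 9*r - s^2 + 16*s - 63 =r*(11 - s) - s^2 + 16*s - 55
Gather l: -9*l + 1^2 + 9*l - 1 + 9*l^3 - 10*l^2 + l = 9*l^3 - 10*l^2 + l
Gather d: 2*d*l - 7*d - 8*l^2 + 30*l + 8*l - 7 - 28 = d*(2*l - 7) - 8*l^2 + 38*l - 35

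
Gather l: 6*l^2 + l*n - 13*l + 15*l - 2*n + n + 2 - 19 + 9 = 6*l^2 + l*(n + 2) - n - 8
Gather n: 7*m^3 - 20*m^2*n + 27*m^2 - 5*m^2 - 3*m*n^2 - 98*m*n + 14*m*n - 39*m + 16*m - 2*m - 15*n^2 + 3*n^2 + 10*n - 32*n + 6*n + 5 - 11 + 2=7*m^3 + 22*m^2 - 25*m + n^2*(-3*m - 12) + n*(-20*m^2 - 84*m - 16) - 4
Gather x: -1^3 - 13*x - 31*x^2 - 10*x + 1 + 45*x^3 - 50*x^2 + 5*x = 45*x^3 - 81*x^2 - 18*x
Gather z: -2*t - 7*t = -9*t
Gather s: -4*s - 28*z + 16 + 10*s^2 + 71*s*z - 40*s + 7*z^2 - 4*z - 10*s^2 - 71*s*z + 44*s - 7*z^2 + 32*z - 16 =0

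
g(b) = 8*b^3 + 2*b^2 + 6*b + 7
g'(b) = 24*b^2 + 4*b + 6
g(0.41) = 10.35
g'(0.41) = 11.67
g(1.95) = 85.62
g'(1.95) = 105.06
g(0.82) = 17.68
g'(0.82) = 25.42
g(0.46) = 10.96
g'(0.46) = 12.92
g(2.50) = 159.50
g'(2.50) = 166.00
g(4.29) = 701.18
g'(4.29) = 464.86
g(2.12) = 104.93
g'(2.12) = 122.35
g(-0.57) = 2.75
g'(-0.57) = 11.52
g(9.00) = 6055.00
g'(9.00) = 1986.00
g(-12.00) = -13601.00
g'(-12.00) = 3414.00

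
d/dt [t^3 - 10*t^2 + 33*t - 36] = 3*t^2 - 20*t + 33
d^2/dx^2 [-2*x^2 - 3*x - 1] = -4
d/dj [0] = 0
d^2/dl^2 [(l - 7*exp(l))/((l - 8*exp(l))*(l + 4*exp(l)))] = (-3*l^4*exp(l) + 116*l^3*exp(2*l) + 12*l^3*exp(l) + 2*l^3 - 960*l^2*exp(3*l) - 384*l^2*exp(2*l) - 42*l^2*exp(l) + 4992*l*exp(4*l) + 2688*l*exp(3*l) + 360*l*exp(2*l) - 7168*exp(5*l) - 7680*exp(4*l) - 928*exp(3*l))/(l^6 - 12*l^5*exp(l) - 48*l^4*exp(2*l) + 704*l^3*exp(3*l) + 1536*l^2*exp(4*l) - 12288*l*exp(5*l) - 32768*exp(6*l))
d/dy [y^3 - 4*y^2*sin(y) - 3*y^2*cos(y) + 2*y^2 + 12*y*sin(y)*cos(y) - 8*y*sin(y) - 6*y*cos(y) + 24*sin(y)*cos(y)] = 3*y^2*sin(y) - 4*y^2*cos(y) + 3*y^2 - 2*y*sin(y) - 14*y*cos(y) + 12*y*cos(2*y) + 4*y - 8*sin(y) + 6*sin(2*y) - 6*cos(y) + 24*cos(2*y)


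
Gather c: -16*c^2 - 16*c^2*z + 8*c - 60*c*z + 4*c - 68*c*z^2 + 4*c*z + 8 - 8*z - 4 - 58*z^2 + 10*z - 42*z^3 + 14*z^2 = c^2*(-16*z - 16) + c*(-68*z^2 - 56*z + 12) - 42*z^3 - 44*z^2 + 2*z + 4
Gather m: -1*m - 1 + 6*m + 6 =5*m + 5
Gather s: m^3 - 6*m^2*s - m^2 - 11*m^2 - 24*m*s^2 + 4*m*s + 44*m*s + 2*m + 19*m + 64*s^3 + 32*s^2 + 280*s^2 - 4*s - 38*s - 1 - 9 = m^3 - 12*m^2 + 21*m + 64*s^3 + s^2*(312 - 24*m) + s*(-6*m^2 + 48*m - 42) - 10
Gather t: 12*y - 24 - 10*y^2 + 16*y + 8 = -10*y^2 + 28*y - 16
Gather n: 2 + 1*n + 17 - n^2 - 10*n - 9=-n^2 - 9*n + 10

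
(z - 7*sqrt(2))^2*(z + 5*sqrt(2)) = z^3 - 9*sqrt(2)*z^2 - 42*z + 490*sqrt(2)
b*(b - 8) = b^2 - 8*b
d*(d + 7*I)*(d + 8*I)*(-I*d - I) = -I*d^4 + 15*d^3 - I*d^3 + 15*d^2 + 56*I*d^2 + 56*I*d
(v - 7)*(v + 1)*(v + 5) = v^3 - v^2 - 37*v - 35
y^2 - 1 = (y - 1)*(y + 1)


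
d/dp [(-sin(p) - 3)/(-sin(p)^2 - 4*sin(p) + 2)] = (-6*sin(p) + cos(p)^2 - 15)*cos(p)/(sin(p)^2 + 4*sin(p) - 2)^2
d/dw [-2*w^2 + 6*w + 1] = 6 - 4*w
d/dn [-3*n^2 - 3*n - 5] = -6*n - 3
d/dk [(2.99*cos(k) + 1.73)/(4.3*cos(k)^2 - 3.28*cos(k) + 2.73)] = (12.857*cos(k)^2 + 14.878*cos(k) - 13.8371)*sin(k)/(18.49*cos(k)^4 - 28.208*cos(k)^3 + 34.2364*cos(k)^2 - 17.9088*cos(k) + 7.4529)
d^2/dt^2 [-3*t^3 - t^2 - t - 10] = -18*t - 2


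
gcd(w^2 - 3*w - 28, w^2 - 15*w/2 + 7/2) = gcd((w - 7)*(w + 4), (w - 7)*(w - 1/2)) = w - 7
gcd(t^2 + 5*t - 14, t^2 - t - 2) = t - 2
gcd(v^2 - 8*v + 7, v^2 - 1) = v - 1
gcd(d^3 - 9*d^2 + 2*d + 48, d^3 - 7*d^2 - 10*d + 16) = d^2 - 6*d - 16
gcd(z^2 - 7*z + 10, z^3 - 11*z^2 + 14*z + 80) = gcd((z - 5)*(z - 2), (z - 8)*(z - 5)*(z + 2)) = z - 5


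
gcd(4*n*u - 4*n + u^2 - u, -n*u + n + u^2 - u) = u - 1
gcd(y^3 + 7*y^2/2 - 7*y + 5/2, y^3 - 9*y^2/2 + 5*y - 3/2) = y^2 - 3*y/2 + 1/2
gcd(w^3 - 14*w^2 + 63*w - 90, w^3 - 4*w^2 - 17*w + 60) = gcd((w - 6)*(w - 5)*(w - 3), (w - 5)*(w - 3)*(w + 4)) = w^2 - 8*w + 15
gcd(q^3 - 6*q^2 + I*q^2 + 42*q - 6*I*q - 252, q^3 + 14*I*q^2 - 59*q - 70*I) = q + 7*I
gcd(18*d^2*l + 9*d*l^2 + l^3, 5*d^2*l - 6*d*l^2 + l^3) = l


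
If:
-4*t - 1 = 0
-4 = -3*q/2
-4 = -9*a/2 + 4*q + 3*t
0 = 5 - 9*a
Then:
No Solution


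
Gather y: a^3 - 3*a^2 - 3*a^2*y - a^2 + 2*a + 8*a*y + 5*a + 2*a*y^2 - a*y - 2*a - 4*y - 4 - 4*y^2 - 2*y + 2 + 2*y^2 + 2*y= a^3 - 4*a^2 + 5*a + y^2*(2*a - 2) + y*(-3*a^2 + 7*a - 4) - 2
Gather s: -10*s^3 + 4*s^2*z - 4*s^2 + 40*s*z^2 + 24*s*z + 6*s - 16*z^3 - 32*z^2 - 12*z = -10*s^3 + s^2*(4*z - 4) + s*(40*z^2 + 24*z + 6) - 16*z^3 - 32*z^2 - 12*z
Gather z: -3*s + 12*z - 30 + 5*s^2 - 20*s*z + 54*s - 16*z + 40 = 5*s^2 + 51*s + z*(-20*s - 4) + 10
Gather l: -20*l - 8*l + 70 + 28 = 98 - 28*l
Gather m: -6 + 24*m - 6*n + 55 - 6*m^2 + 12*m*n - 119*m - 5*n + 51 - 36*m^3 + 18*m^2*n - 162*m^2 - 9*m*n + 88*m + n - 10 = -36*m^3 + m^2*(18*n - 168) + m*(3*n - 7) - 10*n + 90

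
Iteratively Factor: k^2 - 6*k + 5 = (k - 5)*(k - 1)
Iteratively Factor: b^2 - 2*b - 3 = (b - 3)*(b + 1)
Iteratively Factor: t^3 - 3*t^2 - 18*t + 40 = (t + 4)*(t^2 - 7*t + 10) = (t - 5)*(t + 4)*(t - 2)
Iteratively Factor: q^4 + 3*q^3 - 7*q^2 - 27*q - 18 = (q - 3)*(q^3 + 6*q^2 + 11*q + 6) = (q - 3)*(q + 1)*(q^2 + 5*q + 6) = (q - 3)*(q + 1)*(q + 2)*(q + 3)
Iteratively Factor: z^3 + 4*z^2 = (z)*(z^2 + 4*z) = z*(z + 4)*(z)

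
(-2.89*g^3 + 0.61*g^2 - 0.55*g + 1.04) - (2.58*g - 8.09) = -2.89*g^3 + 0.61*g^2 - 3.13*g + 9.13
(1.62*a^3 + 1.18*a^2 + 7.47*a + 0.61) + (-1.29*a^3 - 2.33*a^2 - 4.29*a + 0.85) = 0.33*a^3 - 1.15*a^2 + 3.18*a + 1.46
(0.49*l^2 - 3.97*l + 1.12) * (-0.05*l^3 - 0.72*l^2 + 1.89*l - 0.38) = -0.0245*l^5 - 0.1543*l^4 + 3.7285*l^3 - 8.4959*l^2 + 3.6254*l - 0.4256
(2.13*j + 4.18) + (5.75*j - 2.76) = 7.88*j + 1.42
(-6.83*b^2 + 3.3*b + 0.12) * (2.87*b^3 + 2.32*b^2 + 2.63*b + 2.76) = -19.6021*b^5 - 6.3746*b^4 - 9.9625*b^3 - 9.8934*b^2 + 9.4236*b + 0.3312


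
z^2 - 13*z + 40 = (z - 8)*(z - 5)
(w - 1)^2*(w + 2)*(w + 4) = w^4 + 4*w^3 - 3*w^2 - 10*w + 8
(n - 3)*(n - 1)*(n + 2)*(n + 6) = n^4 + 4*n^3 - 17*n^2 - 24*n + 36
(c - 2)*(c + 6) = c^2 + 4*c - 12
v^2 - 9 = (v - 3)*(v + 3)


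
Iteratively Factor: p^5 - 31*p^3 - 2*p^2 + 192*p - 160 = (p - 2)*(p^4 + 2*p^3 - 27*p^2 - 56*p + 80) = (p - 5)*(p - 2)*(p^3 + 7*p^2 + 8*p - 16) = (p - 5)*(p - 2)*(p + 4)*(p^2 + 3*p - 4) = (p - 5)*(p - 2)*(p - 1)*(p + 4)*(p + 4)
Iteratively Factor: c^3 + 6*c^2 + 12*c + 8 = (c + 2)*(c^2 + 4*c + 4) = (c + 2)^2*(c + 2)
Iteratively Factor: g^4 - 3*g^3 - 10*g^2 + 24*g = (g)*(g^3 - 3*g^2 - 10*g + 24) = g*(g - 2)*(g^2 - g - 12) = g*(g - 4)*(g - 2)*(g + 3)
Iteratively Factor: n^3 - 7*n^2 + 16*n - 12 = (n - 2)*(n^2 - 5*n + 6) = (n - 2)^2*(n - 3)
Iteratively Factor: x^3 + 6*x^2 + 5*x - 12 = (x + 4)*(x^2 + 2*x - 3) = (x - 1)*(x + 4)*(x + 3)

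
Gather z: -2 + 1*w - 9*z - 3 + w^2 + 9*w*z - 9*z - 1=w^2 + w + z*(9*w - 18) - 6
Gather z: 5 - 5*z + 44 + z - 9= 40 - 4*z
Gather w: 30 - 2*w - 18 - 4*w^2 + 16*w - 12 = -4*w^2 + 14*w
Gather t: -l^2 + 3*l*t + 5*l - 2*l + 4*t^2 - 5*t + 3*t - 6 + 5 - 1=-l^2 + 3*l + 4*t^2 + t*(3*l - 2) - 2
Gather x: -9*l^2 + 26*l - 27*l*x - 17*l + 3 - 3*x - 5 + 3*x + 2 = -9*l^2 - 27*l*x + 9*l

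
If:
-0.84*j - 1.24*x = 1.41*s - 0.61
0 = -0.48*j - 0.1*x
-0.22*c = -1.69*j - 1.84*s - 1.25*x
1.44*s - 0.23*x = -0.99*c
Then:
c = 0.96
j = -0.25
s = -0.47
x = 1.19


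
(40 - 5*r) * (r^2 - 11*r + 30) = -5*r^3 + 95*r^2 - 590*r + 1200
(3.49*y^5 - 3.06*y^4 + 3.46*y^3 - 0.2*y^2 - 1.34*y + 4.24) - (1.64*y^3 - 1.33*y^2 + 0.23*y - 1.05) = 3.49*y^5 - 3.06*y^4 + 1.82*y^3 + 1.13*y^2 - 1.57*y + 5.29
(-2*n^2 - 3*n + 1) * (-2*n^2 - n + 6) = 4*n^4 + 8*n^3 - 11*n^2 - 19*n + 6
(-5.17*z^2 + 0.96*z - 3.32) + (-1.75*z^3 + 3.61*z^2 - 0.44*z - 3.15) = -1.75*z^3 - 1.56*z^2 + 0.52*z - 6.47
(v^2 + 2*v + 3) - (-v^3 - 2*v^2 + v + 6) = v^3 + 3*v^2 + v - 3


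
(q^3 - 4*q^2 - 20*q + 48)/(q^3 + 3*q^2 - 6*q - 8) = (q - 6)/(q + 1)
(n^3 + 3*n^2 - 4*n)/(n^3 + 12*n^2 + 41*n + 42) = n*(n^2 + 3*n - 4)/(n^3 + 12*n^2 + 41*n + 42)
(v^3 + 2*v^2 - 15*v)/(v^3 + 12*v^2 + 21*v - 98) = v*(v^2 + 2*v - 15)/(v^3 + 12*v^2 + 21*v - 98)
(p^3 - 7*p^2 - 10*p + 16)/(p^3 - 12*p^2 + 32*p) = (p^2 + p - 2)/(p*(p - 4))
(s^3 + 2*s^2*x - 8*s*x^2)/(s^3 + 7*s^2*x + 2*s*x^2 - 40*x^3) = s/(s + 5*x)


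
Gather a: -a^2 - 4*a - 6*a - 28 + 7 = -a^2 - 10*a - 21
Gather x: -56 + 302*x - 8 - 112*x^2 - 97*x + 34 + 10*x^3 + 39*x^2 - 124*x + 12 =10*x^3 - 73*x^2 + 81*x - 18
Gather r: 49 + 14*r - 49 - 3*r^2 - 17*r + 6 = -3*r^2 - 3*r + 6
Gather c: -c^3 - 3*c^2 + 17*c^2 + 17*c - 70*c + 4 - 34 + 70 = -c^3 + 14*c^2 - 53*c + 40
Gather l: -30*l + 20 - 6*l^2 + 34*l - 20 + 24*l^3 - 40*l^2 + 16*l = 24*l^3 - 46*l^2 + 20*l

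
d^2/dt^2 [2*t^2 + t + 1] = 4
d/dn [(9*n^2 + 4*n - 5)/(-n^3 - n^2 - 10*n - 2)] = (9*n^4 + 8*n^3 - 101*n^2 - 46*n - 58)/(n^6 + 2*n^5 + 21*n^4 + 24*n^3 + 104*n^2 + 40*n + 4)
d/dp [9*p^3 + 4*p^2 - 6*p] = 27*p^2 + 8*p - 6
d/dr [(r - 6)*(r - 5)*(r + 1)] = 3*r^2 - 20*r + 19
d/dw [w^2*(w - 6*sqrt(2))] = 3*w*(w - 4*sqrt(2))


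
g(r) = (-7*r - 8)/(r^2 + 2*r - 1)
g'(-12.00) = 0.06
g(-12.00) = 0.64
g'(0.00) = 23.00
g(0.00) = 8.00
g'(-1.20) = 3.61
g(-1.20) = -0.20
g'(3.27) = 0.57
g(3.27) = -1.90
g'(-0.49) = 5.56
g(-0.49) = 2.63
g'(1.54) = 3.24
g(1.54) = -4.22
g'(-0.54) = 5.13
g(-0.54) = 2.36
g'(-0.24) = 9.67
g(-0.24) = 4.44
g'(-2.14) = 42.44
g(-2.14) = -9.97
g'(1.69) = 2.55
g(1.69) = -3.79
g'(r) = (-7*r - 8)*(-2*r - 2)/(r^2 + 2*r - 1)^2 - 7/(r^2 + 2*r - 1) = (7*r^2 + 16*r + 23)/(r^4 + 4*r^3 + 2*r^2 - 4*r + 1)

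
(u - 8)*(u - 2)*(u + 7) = u^3 - 3*u^2 - 54*u + 112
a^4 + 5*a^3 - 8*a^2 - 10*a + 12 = (a - 1)*(a + 6)*(a - sqrt(2))*(a + sqrt(2))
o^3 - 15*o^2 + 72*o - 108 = (o - 6)^2*(o - 3)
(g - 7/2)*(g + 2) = g^2 - 3*g/2 - 7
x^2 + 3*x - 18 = (x - 3)*(x + 6)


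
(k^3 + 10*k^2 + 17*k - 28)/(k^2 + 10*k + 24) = (k^2 + 6*k - 7)/(k + 6)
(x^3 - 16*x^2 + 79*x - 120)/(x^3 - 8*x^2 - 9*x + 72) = (x - 5)/(x + 3)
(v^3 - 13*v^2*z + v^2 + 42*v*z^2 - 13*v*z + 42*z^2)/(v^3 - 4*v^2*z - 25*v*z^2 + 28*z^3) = (-v^2 + 6*v*z - v + 6*z)/(-v^2 - 3*v*z + 4*z^2)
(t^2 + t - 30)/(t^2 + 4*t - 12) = (t - 5)/(t - 2)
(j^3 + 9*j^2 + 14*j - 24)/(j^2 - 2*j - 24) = (j^2 + 5*j - 6)/(j - 6)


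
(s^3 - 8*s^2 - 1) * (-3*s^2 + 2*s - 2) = -3*s^5 + 26*s^4 - 18*s^3 + 19*s^2 - 2*s + 2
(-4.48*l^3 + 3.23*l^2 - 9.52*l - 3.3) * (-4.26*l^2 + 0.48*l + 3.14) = 19.0848*l^5 - 15.9102*l^4 + 28.0384*l^3 + 19.6306*l^2 - 31.4768*l - 10.362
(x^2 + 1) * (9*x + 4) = 9*x^3 + 4*x^2 + 9*x + 4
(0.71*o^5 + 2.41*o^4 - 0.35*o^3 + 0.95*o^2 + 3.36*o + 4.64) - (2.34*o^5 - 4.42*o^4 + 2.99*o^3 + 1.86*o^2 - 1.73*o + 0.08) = -1.63*o^5 + 6.83*o^4 - 3.34*o^3 - 0.91*o^2 + 5.09*o + 4.56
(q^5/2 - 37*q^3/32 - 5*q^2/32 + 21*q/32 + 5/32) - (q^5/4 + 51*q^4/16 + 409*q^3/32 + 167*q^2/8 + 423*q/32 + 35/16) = q^5/4 - 51*q^4/16 - 223*q^3/16 - 673*q^2/32 - 201*q/16 - 65/32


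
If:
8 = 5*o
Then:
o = 8/5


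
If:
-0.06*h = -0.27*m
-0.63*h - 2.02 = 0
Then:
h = -3.21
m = -0.71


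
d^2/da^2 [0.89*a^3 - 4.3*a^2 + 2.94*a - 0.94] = 5.34*a - 8.6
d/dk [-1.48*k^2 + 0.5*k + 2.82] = 0.5 - 2.96*k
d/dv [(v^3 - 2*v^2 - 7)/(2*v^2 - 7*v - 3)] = (2*v^4 - 14*v^3 + 5*v^2 + 40*v - 49)/(4*v^4 - 28*v^3 + 37*v^2 + 42*v + 9)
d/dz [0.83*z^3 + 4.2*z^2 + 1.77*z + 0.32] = 2.49*z^2 + 8.4*z + 1.77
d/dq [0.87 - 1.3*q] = -1.30000000000000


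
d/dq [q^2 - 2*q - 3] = 2*q - 2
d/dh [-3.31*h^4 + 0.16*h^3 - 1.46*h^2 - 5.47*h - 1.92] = -13.24*h^3 + 0.48*h^2 - 2.92*h - 5.47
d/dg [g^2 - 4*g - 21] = 2*g - 4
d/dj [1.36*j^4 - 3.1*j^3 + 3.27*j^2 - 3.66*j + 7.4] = 5.44*j^3 - 9.3*j^2 + 6.54*j - 3.66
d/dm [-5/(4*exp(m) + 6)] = 5*exp(m)/(2*exp(m) + 3)^2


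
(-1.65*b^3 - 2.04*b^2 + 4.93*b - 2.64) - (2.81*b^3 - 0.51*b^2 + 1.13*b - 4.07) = -4.46*b^3 - 1.53*b^2 + 3.8*b + 1.43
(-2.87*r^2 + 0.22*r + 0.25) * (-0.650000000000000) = 1.8655*r^2 - 0.143*r - 0.1625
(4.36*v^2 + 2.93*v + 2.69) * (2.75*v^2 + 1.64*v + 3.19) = 11.99*v^4 + 15.2079*v^3 + 26.1111*v^2 + 13.7583*v + 8.5811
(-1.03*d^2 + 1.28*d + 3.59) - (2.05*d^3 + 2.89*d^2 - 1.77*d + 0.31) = -2.05*d^3 - 3.92*d^2 + 3.05*d + 3.28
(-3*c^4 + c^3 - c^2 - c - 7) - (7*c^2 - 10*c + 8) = -3*c^4 + c^3 - 8*c^2 + 9*c - 15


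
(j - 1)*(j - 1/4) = j^2 - 5*j/4 + 1/4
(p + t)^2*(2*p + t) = 2*p^3 + 5*p^2*t + 4*p*t^2 + t^3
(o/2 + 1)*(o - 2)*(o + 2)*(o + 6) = o^4/2 + 4*o^3 + 4*o^2 - 16*o - 24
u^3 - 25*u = u*(u - 5)*(u + 5)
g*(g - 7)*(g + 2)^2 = g^4 - 3*g^3 - 24*g^2 - 28*g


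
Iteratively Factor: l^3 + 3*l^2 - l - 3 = (l - 1)*(l^2 + 4*l + 3) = (l - 1)*(l + 1)*(l + 3)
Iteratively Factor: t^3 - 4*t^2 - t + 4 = (t - 1)*(t^2 - 3*t - 4) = (t - 4)*(t - 1)*(t + 1)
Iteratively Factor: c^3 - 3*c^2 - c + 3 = (c + 1)*(c^2 - 4*c + 3) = (c - 3)*(c + 1)*(c - 1)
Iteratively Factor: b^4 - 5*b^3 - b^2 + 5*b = (b + 1)*(b^3 - 6*b^2 + 5*b) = (b - 1)*(b + 1)*(b^2 - 5*b) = (b - 5)*(b - 1)*(b + 1)*(b)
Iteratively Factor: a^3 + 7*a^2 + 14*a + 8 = (a + 4)*(a^2 + 3*a + 2) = (a + 1)*(a + 4)*(a + 2)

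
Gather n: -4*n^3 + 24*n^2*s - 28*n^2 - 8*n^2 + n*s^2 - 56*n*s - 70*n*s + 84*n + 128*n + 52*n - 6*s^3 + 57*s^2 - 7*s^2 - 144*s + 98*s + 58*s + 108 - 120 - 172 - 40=-4*n^3 + n^2*(24*s - 36) + n*(s^2 - 126*s + 264) - 6*s^3 + 50*s^2 + 12*s - 224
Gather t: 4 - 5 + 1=0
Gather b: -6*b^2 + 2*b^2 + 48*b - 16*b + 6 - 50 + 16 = -4*b^2 + 32*b - 28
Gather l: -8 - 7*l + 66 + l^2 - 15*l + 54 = l^2 - 22*l + 112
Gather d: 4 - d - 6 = -d - 2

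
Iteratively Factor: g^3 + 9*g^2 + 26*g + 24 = (g + 2)*(g^2 + 7*g + 12) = (g + 2)*(g + 4)*(g + 3)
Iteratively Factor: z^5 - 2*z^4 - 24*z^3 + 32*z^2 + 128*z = (z + 2)*(z^4 - 4*z^3 - 16*z^2 + 64*z) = z*(z + 2)*(z^3 - 4*z^2 - 16*z + 64) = z*(z - 4)*(z + 2)*(z^2 - 16) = z*(z - 4)^2*(z + 2)*(z + 4)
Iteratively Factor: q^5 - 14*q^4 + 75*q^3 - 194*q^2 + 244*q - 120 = (q - 5)*(q^4 - 9*q^3 + 30*q^2 - 44*q + 24) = (q - 5)*(q - 2)*(q^3 - 7*q^2 + 16*q - 12) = (q - 5)*(q - 2)^2*(q^2 - 5*q + 6) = (q - 5)*(q - 3)*(q - 2)^2*(q - 2)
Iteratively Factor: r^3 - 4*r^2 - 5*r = (r - 5)*(r^2 + r) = (r - 5)*(r + 1)*(r)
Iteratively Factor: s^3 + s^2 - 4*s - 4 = (s + 2)*(s^2 - s - 2) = (s - 2)*(s + 2)*(s + 1)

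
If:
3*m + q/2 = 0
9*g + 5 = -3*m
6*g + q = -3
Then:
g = -13/24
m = -1/24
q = 1/4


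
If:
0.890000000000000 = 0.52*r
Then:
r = 1.71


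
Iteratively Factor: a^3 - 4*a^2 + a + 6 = (a - 3)*(a^2 - a - 2) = (a - 3)*(a - 2)*(a + 1)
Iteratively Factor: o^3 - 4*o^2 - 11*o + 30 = (o + 3)*(o^2 - 7*o + 10) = (o - 2)*(o + 3)*(o - 5)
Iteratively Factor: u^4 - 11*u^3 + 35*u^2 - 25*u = (u - 1)*(u^3 - 10*u^2 + 25*u) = (u - 5)*(u - 1)*(u^2 - 5*u) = (u - 5)^2*(u - 1)*(u)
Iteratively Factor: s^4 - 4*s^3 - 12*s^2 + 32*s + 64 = (s + 2)*(s^3 - 6*s^2 + 32) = (s - 4)*(s + 2)*(s^2 - 2*s - 8) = (s - 4)^2*(s + 2)*(s + 2)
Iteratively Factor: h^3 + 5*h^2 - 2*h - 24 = (h + 4)*(h^2 + h - 6) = (h - 2)*(h + 4)*(h + 3)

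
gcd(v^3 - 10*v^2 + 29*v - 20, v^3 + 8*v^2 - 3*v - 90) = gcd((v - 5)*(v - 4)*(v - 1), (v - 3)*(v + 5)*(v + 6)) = 1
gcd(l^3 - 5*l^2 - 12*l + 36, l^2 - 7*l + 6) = l - 6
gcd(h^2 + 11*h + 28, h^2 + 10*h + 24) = h + 4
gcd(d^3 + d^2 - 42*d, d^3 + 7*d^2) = d^2 + 7*d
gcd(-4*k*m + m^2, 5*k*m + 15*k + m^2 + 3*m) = 1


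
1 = 1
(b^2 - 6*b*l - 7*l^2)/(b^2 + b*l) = (b - 7*l)/b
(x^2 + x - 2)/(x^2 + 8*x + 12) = (x - 1)/(x + 6)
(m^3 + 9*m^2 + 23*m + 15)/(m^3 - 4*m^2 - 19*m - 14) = (m^2 + 8*m + 15)/(m^2 - 5*m - 14)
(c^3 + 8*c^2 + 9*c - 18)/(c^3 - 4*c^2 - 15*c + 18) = (c + 6)/(c - 6)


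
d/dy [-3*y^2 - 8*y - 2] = -6*y - 8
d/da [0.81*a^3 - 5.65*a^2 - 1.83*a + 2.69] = 2.43*a^2 - 11.3*a - 1.83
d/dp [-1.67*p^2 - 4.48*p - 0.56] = -3.34*p - 4.48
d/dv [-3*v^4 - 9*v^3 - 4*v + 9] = -12*v^3 - 27*v^2 - 4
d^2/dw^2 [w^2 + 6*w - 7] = 2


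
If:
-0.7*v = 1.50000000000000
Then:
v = -2.14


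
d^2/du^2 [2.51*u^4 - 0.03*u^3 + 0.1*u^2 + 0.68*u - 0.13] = 30.12*u^2 - 0.18*u + 0.2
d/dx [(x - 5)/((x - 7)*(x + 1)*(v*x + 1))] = (-v*(x - 7)*(x - 5)*(x + 1) + (5 - x)*(x - 7)*(v*x + 1) + (5 - x)*(x + 1)*(v*x + 1) + (x - 7)*(x + 1)*(v*x + 1))/((x - 7)^2*(x + 1)^2*(v*x + 1)^2)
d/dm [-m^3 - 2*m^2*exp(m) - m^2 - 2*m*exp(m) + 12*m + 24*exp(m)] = -2*m^2*exp(m) - 3*m^2 - 6*m*exp(m) - 2*m + 22*exp(m) + 12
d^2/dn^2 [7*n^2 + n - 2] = 14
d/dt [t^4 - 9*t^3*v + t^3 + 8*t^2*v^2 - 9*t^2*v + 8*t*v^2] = 4*t^3 - 27*t^2*v + 3*t^2 + 16*t*v^2 - 18*t*v + 8*v^2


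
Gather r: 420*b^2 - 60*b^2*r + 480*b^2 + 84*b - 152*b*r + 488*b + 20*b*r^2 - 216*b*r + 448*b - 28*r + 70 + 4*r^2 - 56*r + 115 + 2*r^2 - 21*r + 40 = 900*b^2 + 1020*b + r^2*(20*b + 6) + r*(-60*b^2 - 368*b - 105) + 225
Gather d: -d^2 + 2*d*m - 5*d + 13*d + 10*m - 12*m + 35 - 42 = -d^2 + d*(2*m + 8) - 2*m - 7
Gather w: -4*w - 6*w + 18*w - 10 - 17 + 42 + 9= 8*w + 24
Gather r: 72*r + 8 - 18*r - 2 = 54*r + 6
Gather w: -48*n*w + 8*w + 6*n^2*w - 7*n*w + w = w*(6*n^2 - 55*n + 9)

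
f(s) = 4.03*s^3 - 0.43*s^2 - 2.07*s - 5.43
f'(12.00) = 1728.57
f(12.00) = 6871.65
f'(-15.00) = 2731.08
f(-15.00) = -13672.38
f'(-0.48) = 1.13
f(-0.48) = -4.98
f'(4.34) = 221.92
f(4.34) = 306.93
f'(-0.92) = 8.95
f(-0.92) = -7.03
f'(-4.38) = 233.64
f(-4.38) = -343.24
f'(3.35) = 130.73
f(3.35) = 134.32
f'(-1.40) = 22.83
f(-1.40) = -14.43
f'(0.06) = -2.08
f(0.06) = -5.55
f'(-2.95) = 105.68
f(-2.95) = -106.53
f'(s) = 12.09*s^2 - 0.86*s - 2.07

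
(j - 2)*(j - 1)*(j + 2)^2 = j^4 + j^3 - 6*j^2 - 4*j + 8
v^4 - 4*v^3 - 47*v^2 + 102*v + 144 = (v - 8)*(v - 3)*(v + 1)*(v + 6)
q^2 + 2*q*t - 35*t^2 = (q - 5*t)*(q + 7*t)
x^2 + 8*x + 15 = (x + 3)*(x + 5)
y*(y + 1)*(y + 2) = y^3 + 3*y^2 + 2*y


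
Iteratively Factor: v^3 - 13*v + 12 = (v + 4)*(v^2 - 4*v + 3) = (v - 3)*(v + 4)*(v - 1)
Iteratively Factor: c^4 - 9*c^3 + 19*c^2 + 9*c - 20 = (c - 5)*(c^3 - 4*c^2 - c + 4) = (c - 5)*(c + 1)*(c^2 - 5*c + 4) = (c - 5)*(c - 4)*(c + 1)*(c - 1)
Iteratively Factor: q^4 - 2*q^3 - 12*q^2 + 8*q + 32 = (q - 2)*(q^3 - 12*q - 16) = (q - 2)*(q + 2)*(q^2 - 2*q - 8) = (q - 2)*(q + 2)^2*(q - 4)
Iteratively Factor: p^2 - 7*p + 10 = (p - 5)*(p - 2)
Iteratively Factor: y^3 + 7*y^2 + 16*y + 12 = (y + 2)*(y^2 + 5*y + 6) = (y + 2)*(y + 3)*(y + 2)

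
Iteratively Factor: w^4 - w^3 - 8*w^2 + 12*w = (w)*(w^3 - w^2 - 8*w + 12) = w*(w - 2)*(w^2 + w - 6) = w*(w - 2)^2*(w + 3)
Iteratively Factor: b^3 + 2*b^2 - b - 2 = (b - 1)*(b^2 + 3*b + 2) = (b - 1)*(b + 2)*(b + 1)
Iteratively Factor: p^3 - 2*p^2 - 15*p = (p)*(p^2 - 2*p - 15) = p*(p + 3)*(p - 5)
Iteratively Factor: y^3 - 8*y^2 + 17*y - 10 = (y - 5)*(y^2 - 3*y + 2) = (y - 5)*(y - 1)*(y - 2)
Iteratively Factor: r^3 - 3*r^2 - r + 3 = (r - 1)*(r^2 - 2*r - 3) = (r - 3)*(r - 1)*(r + 1)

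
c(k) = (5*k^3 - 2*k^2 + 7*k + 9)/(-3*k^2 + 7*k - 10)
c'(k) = (6*k - 7)*(5*k^3 - 2*k^2 + 7*k + 9)/(-3*k^2 + 7*k - 10)^2 + (15*k^2 - 4*k + 7)/(-3*k^2 + 7*k - 10)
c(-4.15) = 4.54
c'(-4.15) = -1.51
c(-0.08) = -0.80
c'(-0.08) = -1.26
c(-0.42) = -0.40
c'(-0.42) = -1.12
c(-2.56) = 2.23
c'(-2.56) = -1.38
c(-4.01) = 4.33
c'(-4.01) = -1.50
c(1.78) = -6.15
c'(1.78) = -3.52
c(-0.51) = -0.30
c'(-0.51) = -1.11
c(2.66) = -8.53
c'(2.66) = -2.07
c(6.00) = -13.93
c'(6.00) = -1.56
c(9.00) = -18.71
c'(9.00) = -1.61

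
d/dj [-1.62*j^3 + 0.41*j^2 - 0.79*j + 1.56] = -4.86*j^2 + 0.82*j - 0.79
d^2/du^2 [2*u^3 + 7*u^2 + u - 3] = 12*u + 14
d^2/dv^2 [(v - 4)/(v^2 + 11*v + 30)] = 2*((v - 4)*(2*v + 11)^2 - (3*v + 7)*(v^2 + 11*v + 30))/(v^2 + 11*v + 30)^3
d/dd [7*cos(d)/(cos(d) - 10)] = 70*sin(d)/(cos(d) - 10)^2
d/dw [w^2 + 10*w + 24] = 2*w + 10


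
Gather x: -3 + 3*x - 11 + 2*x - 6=5*x - 20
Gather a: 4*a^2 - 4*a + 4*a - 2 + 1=4*a^2 - 1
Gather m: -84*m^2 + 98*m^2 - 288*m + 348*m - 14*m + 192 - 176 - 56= 14*m^2 + 46*m - 40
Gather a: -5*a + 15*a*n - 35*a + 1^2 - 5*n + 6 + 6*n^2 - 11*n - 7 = a*(15*n - 40) + 6*n^2 - 16*n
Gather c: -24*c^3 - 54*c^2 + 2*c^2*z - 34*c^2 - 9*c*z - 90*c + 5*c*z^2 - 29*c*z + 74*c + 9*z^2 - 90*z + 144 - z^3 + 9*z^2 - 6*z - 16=-24*c^3 + c^2*(2*z - 88) + c*(5*z^2 - 38*z - 16) - z^3 + 18*z^2 - 96*z + 128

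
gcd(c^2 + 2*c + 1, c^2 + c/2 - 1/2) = c + 1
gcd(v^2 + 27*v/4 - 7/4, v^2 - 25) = 1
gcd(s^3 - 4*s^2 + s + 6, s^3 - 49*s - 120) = 1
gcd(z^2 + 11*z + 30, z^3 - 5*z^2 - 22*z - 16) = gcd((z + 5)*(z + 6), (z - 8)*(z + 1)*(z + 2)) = 1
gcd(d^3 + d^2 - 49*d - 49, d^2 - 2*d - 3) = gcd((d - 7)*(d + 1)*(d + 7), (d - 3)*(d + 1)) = d + 1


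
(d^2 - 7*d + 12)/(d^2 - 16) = (d - 3)/(d + 4)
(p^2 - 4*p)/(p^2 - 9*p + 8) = p*(p - 4)/(p^2 - 9*p + 8)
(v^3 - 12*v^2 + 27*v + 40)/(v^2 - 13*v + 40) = v + 1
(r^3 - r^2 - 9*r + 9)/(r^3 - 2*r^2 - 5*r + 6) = (r + 3)/(r + 2)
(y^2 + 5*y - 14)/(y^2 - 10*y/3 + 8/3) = 3*(y + 7)/(3*y - 4)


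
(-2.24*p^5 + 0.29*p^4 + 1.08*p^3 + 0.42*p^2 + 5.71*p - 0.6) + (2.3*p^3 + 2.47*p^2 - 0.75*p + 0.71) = -2.24*p^5 + 0.29*p^4 + 3.38*p^3 + 2.89*p^2 + 4.96*p + 0.11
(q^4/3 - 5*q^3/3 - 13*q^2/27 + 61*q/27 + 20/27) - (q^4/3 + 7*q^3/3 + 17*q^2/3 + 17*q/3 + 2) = -4*q^3 - 166*q^2/27 - 92*q/27 - 34/27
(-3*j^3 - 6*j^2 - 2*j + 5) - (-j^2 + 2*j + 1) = -3*j^3 - 5*j^2 - 4*j + 4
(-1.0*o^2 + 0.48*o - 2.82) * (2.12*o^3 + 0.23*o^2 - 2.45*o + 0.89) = -2.12*o^5 + 0.7876*o^4 - 3.418*o^3 - 2.7146*o^2 + 7.3362*o - 2.5098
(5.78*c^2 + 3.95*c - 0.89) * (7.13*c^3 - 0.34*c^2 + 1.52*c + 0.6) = 41.2114*c^5 + 26.1983*c^4 + 1.0969*c^3 + 9.7746*c^2 + 1.0172*c - 0.534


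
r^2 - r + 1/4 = (r - 1/2)^2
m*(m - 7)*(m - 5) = m^3 - 12*m^2 + 35*m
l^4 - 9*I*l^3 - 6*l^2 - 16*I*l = l*(l - 8*I)*(l - 2*I)*(l + I)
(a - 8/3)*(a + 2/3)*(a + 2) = a^3 - 52*a/9 - 32/9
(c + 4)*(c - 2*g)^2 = c^3 - 4*c^2*g + 4*c^2 + 4*c*g^2 - 16*c*g + 16*g^2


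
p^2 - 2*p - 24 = (p - 6)*(p + 4)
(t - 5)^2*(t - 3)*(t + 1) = t^4 - 12*t^3 + 42*t^2 - 20*t - 75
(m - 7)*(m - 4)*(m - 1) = m^3 - 12*m^2 + 39*m - 28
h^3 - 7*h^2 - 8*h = h*(h - 8)*(h + 1)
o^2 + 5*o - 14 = (o - 2)*(o + 7)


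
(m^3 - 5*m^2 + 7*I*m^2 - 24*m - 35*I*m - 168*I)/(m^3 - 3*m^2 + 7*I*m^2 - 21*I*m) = (m^2 - 5*m - 24)/(m*(m - 3))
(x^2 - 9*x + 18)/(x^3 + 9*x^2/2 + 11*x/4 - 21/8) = 8*(x^2 - 9*x + 18)/(8*x^3 + 36*x^2 + 22*x - 21)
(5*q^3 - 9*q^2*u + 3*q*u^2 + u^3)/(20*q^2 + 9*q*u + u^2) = (q^2 - 2*q*u + u^2)/(4*q + u)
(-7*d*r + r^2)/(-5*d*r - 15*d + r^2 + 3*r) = r*(7*d - r)/(5*d*r + 15*d - r^2 - 3*r)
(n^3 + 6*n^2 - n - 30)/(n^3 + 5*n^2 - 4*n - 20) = (n + 3)/(n + 2)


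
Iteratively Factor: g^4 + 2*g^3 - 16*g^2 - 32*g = (g + 2)*(g^3 - 16*g) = g*(g + 2)*(g^2 - 16) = g*(g + 2)*(g + 4)*(g - 4)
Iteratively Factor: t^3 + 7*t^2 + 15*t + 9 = (t + 3)*(t^2 + 4*t + 3) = (t + 3)^2*(t + 1)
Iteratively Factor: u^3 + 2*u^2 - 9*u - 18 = (u + 2)*(u^2 - 9) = (u - 3)*(u + 2)*(u + 3)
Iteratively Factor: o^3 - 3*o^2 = (o)*(o^2 - 3*o) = o^2*(o - 3)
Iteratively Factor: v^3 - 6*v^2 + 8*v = (v - 2)*(v^2 - 4*v) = (v - 4)*(v - 2)*(v)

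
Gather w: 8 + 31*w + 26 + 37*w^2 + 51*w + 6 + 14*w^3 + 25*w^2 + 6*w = 14*w^3 + 62*w^2 + 88*w + 40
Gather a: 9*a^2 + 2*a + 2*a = 9*a^2 + 4*a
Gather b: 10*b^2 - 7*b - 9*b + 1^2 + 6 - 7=10*b^2 - 16*b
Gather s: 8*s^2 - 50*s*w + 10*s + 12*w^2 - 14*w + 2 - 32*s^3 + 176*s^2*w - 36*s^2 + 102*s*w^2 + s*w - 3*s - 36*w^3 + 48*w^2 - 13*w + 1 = -32*s^3 + s^2*(176*w - 28) + s*(102*w^2 - 49*w + 7) - 36*w^3 + 60*w^2 - 27*w + 3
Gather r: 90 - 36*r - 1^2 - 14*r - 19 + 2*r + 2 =72 - 48*r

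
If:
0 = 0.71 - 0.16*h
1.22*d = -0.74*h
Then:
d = -2.69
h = 4.44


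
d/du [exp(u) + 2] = exp(u)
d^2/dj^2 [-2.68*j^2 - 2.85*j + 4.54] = -5.36000000000000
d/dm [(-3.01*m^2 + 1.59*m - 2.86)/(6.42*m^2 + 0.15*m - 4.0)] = (-10.6593*m^2 + 60.8024*m - 5.931)/(41.2164*m^4 + 1.926*m^3 - 51.3375*m^2 - 1.2*m + 16.0)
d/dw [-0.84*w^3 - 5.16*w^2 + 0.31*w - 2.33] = -2.52*w^2 - 10.32*w + 0.31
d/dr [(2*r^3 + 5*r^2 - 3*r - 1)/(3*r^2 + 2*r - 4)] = (6*r^4 + 8*r^3 - 5*r^2 - 34*r + 14)/(9*r^4 + 12*r^3 - 20*r^2 - 16*r + 16)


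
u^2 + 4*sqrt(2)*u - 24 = (u - 2*sqrt(2))*(u + 6*sqrt(2))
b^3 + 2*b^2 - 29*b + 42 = (b - 3)*(b - 2)*(b + 7)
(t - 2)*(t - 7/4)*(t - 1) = t^3 - 19*t^2/4 + 29*t/4 - 7/2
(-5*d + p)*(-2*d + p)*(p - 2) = 10*d^2*p - 20*d^2 - 7*d*p^2 + 14*d*p + p^3 - 2*p^2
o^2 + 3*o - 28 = (o - 4)*(o + 7)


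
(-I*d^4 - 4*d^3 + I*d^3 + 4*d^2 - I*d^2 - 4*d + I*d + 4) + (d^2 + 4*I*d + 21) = -I*d^4 - 4*d^3 + I*d^3 + 5*d^2 - I*d^2 - 4*d + 5*I*d + 25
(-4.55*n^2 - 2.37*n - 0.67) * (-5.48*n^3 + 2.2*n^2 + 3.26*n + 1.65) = 24.934*n^5 + 2.9776*n^4 - 16.3754*n^3 - 16.7077*n^2 - 6.0947*n - 1.1055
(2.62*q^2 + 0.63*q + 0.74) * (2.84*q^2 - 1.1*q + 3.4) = 7.4408*q^4 - 1.0928*q^3 + 10.3166*q^2 + 1.328*q + 2.516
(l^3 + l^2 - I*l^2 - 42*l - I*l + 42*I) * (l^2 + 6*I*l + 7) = l^5 + l^4 + 5*I*l^4 - 29*l^3 + 5*I*l^3 + 13*l^2 - 217*I*l^2 - 546*l - 7*I*l + 294*I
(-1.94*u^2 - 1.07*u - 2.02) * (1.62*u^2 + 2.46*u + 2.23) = -3.1428*u^4 - 6.5058*u^3 - 10.2308*u^2 - 7.3553*u - 4.5046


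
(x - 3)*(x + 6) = x^2 + 3*x - 18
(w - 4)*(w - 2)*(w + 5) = w^3 - w^2 - 22*w + 40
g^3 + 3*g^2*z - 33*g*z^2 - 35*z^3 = (g - 5*z)*(g + z)*(g + 7*z)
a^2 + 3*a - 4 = (a - 1)*(a + 4)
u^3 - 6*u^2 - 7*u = u*(u - 7)*(u + 1)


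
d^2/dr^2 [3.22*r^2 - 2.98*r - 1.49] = 6.44000000000000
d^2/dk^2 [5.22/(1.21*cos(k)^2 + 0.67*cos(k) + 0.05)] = (-30.570408*(1 - cos(k)^2)^2 - 12.695562*cos(k)^3 - 16.365222*cos(k)^2 + 25.565994*cos(k) + 34.625304)/(1.21*cos(k)^2 + 0.67*cos(k) + 0.05)^3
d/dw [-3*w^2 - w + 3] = -6*w - 1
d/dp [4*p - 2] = 4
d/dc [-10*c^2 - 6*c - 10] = -20*c - 6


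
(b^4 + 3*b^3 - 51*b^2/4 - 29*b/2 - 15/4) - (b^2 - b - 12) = b^4 + 3*b^3 - 55*b^2/4 - 27*b/2 + 33/4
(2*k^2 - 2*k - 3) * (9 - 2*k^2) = -4*k^4 + 4*k^3 + 24*k^2 - 18*k - 27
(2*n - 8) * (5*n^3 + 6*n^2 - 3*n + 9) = 10*n^4 - 28*n^3 - 54*n^2 + 42*n - 72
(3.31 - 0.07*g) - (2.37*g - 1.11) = 4.42 - 2.44*g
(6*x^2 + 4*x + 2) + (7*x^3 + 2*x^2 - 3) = 7*x^3 + 8*x^2 + 4*x - 1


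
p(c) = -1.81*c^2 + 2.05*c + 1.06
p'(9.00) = -30.53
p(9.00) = -127.10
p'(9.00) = -30.53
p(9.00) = -127.10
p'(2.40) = -6.64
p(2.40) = -4.45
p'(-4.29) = 17.58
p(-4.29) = -41.05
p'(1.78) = -4.39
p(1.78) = -1.03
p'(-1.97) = 9.18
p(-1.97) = -10.00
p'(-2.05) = 9.47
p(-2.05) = -10.75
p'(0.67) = -0.38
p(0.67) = 1.62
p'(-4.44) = 18.12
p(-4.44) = -43.72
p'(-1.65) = 8.02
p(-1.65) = -7.25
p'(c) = 2.05 - 3.62*c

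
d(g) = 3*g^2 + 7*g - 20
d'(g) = 6*g + 7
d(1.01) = -9.87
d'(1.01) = 13.06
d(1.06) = -9.21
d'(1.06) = 13.36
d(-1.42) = -23.89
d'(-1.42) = -1.52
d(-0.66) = -23.31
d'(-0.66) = 3.04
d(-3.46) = -8.31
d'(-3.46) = -13.76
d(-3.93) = -1.18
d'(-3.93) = -16.58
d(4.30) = 65.57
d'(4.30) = 32.80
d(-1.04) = -24.04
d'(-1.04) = 0.76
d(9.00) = 286.00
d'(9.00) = 61.00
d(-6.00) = 46.00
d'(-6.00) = -29.00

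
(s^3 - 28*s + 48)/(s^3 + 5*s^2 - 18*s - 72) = (s - 2)/(s + 3)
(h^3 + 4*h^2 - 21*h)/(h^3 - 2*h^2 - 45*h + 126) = h/(h - 6)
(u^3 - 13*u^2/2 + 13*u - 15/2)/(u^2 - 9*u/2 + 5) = (u^2 - 4*u + 3)/(u - 2)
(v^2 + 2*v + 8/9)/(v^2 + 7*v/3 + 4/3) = (v + 2/3)/(v + 1)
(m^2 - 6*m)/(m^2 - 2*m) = (m - 6)/(m - 2)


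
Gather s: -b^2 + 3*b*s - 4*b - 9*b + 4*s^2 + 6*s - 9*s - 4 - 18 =-b^2 - 13*b + 4*s^2 + s*(3*b - 3) - 22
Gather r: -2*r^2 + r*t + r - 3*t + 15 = -2*r^2 + r*(t + 1) - 3*t + 15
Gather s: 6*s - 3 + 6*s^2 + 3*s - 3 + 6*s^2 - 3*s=12*s^2 + 6*s - 6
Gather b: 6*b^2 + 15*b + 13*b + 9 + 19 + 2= 6*b^2 + 28*b + 30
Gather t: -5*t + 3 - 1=2 - 5*t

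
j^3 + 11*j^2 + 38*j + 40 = (j + 2)*(j + 4)*(j + 5)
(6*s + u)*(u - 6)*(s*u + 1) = 6*s^2*u^2 - 36*s^2*u + s*u^3 - 6*s*u^2 + 6*s*u - 36*s + u^2 - 6*u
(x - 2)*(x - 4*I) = x^2 - 2*x - 4*I*x + 8*I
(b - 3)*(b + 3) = b^2 - 9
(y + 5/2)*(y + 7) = y^2 + 19*y/2 + 35/2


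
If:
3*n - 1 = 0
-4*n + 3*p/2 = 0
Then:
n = 1/3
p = 8/9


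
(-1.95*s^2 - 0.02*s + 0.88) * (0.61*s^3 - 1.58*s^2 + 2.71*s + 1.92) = -1.1895*s^5 + 3.0688*s^4 - 4.7161*s^3 - 5.1886*s^2 + 2.3464*s + 1.6896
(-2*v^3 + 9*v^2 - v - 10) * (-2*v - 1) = 4*v^4 - 16*v^3 - 7*v^2 + 21*v + 10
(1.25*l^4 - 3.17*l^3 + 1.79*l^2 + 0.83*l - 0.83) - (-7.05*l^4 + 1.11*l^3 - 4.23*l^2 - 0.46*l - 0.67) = 8.3*l^4 - 4.28*l^3 + 6.02*l^2 + 1.29*l - 0.16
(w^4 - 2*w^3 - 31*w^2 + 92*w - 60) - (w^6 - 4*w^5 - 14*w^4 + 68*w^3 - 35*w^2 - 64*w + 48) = -w^6 + 4*w^5 + 15*w^4 - 70*w^3 + 4*w^2 + 156*w - 108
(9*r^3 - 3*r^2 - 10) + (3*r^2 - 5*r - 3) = 9*r^3 - 5*r - 13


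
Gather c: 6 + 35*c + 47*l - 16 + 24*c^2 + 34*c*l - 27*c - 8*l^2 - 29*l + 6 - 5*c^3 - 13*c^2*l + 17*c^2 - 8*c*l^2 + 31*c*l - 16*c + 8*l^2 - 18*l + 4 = -5*c^3 + c^2*(41 - 13*l) + c*(-8*l^2 + 65*l - 8)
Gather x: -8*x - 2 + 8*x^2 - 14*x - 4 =8*x^2 - 22*x - 6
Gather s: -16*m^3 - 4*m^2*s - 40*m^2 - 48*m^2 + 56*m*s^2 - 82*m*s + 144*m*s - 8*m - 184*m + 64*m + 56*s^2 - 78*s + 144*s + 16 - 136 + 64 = -16*m^3 - 88*m^2 - 128*m + s^2*(56*m + 56) + s*(-4*m^2 + 62*m + 66) - 56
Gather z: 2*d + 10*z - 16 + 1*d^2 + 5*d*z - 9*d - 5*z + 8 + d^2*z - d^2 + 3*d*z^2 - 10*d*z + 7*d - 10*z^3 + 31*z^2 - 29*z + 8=-10*z^3 + z^2*(3*d + 31) + z*(d^2 - 5*d - 24)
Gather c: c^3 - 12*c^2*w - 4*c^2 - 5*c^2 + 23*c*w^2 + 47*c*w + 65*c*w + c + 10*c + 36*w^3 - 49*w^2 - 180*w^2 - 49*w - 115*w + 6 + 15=c^3 + c^2*(-12*w - 9) + c*(23*w^2 + 112*w + 11) + 36*w^3 - 229*w^2 - 164*w + 21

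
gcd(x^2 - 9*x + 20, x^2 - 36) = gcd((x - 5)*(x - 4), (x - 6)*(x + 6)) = 1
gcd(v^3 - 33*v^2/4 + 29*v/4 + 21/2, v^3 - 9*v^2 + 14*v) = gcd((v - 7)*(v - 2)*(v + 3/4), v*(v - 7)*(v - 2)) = v^2 - 9*v + 14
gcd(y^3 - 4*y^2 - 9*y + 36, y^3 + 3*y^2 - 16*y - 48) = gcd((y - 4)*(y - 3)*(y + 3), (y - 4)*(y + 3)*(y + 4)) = y^2 - y - 12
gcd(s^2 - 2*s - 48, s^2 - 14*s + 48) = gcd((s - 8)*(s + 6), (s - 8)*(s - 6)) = s - 8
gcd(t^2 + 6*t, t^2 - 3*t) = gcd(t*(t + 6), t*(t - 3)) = t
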